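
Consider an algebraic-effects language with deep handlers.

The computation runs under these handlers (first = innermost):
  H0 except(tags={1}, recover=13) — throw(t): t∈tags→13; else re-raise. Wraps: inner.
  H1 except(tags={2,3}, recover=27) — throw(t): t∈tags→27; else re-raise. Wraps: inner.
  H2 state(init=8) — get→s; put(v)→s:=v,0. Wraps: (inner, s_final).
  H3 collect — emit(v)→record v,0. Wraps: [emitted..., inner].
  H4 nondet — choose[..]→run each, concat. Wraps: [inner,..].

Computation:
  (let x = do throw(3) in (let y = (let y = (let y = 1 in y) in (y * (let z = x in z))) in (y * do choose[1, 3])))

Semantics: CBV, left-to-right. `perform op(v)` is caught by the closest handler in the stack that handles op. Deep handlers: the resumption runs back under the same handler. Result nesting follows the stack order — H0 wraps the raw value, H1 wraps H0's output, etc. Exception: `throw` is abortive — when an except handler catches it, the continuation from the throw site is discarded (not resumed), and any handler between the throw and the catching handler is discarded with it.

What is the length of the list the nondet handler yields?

Working:
throw(3) @ H0 re-raised
throw(3) @ H1 caught ⇒ 27
H2 returns (27, 8)
H3 returns [(27, 8)]
H4 returns [[(27, 8)]]
= [[(27, 8)]]

Answer: 1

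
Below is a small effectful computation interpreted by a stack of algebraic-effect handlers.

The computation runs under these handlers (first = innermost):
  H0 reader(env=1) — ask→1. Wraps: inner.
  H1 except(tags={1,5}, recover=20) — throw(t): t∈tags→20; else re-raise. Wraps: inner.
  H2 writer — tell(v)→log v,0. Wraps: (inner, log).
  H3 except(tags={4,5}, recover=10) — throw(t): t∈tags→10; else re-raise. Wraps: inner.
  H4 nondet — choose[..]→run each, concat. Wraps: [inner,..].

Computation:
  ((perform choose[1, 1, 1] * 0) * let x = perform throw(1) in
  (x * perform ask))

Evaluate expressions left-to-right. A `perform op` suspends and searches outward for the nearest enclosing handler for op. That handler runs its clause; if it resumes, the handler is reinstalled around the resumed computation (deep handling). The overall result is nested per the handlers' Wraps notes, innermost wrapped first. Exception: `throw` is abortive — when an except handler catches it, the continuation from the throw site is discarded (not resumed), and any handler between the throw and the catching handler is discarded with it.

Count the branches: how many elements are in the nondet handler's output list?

Step-by-step:
choose[1, 1, 1] @ H4
  branch[0] choose=1:
    throw(1) @ H1 caught ⇒ 20
    H2 returns (20, ())
    H3 returns (20, ())
    H4 returns [(20, ())]
  branch[1] choose=1:
    throw(1) @ H1 caught ⇒ 20
    H2 returns (20, ())
    H3 returns (20, ())
    H4 returns [(20, ())]
  branch[2] choose=1:
    throw(1) @ H1 caught ⇒ 20
    H2 returns (20, ())
    H3 returns (20, ())
    H4 returns [(20, ())]
= [(20, ()), (20, ()), (20, ())]

Answer: 3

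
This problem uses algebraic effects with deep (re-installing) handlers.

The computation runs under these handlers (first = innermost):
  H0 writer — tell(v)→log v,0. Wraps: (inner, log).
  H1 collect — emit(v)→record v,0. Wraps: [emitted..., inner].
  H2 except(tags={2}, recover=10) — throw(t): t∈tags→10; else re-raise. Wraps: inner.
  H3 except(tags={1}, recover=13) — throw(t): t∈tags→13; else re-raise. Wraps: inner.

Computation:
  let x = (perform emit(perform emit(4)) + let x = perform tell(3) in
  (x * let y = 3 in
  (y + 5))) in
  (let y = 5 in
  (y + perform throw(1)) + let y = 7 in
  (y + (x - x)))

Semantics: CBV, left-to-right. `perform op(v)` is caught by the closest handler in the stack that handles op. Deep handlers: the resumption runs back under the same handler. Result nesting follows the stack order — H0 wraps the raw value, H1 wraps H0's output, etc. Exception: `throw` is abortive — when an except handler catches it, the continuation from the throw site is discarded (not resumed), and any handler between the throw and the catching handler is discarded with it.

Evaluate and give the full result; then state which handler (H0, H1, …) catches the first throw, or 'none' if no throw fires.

Step-by-step:
emit(4) @ H1 ⇒ out+=4
emit(0) @ H1 ⇒ out+=0
tell(3) @ H0 ⇒ log+=3
throw(1) @ H2 re-raised
throw(1) @ H3 caught ⇒ 13
= 13

Answer: 13 ; first throw caught by: H3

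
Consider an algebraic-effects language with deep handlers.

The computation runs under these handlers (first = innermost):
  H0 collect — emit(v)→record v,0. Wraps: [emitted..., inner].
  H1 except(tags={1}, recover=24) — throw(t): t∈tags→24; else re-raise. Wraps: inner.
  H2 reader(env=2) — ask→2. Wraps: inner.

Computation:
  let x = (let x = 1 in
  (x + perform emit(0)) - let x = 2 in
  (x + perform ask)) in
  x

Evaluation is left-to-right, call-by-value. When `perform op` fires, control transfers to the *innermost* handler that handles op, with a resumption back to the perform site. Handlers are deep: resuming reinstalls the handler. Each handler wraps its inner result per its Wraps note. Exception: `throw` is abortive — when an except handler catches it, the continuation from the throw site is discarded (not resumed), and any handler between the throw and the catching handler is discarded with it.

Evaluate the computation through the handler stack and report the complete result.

Answer: [0, -3]

Working:
emit(0) @ H0 ⇒ out+=0
ask @ H2 ⇒ 2
H0 returns [0, -3]
H1 returns [0, -3]
H2 returns [0, -3]
= [0, -3]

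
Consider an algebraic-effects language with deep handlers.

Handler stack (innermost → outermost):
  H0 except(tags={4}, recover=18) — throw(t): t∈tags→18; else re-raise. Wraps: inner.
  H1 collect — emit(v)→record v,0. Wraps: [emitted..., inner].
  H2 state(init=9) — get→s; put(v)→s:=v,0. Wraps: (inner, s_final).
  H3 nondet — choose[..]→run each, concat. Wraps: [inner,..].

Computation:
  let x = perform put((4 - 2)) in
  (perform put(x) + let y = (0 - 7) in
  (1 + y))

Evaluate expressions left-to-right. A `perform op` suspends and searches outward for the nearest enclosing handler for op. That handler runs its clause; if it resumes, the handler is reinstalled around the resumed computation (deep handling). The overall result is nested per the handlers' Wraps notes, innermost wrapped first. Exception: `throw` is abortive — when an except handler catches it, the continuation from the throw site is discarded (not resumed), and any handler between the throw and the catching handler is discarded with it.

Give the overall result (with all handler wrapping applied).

Working:
put(2) @ H2 ⇒ s:=2
put(0) @ H2 ⇒ s:=0
H0 returns -6
H1 returns [-6]
H2 returns ([-6], 0)
H3 returns [([-6], 0)]
= [([-6], 0)]

Answer: [([-6], 0)]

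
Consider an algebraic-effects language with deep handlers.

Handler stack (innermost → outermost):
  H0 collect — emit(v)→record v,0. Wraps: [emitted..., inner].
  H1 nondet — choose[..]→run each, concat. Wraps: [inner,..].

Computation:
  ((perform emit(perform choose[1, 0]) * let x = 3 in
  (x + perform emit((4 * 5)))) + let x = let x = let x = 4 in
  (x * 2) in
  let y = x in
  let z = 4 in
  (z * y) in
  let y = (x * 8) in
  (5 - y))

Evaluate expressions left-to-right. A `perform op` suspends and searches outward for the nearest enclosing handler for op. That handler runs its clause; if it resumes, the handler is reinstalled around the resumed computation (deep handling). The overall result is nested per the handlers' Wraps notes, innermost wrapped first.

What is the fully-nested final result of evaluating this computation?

Step-by-step:
choose[1, 0] @ H1
  branch[0] choose=1:
    emit(1) @ H0 ⇒ out+=1
    emit(20) @ H0 ⇒ out+=20
    H0 returns [1, 20, -251]
    H1 returns [[1, 20, -251]]
  branch[1] choose=0:
    emit(0) @ H0 ⇒ out+=0
    emit(20) @ H0 ⇒ out+=20
    H0 returns [0, 20, -251]
    H1 returns [[0, 20, -251]]
= [[1, 20, -251], [0, 20, -251]]

Answer: [[1, 20, -251], [0, 20, -251]]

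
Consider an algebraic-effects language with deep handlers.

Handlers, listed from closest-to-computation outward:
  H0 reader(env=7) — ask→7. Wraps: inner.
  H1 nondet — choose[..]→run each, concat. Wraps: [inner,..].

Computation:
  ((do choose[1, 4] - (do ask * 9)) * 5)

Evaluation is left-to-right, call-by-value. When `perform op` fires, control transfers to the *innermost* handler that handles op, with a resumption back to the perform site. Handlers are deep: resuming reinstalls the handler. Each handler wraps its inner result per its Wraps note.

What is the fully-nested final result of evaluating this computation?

Evaluation trace:
choose[1, 4] @ H1
  branch[0] choose=1:
    ask @ H0 ⇒ 7
    H0 returns -310
    H1 returns [-310]
  branch[1] choose=4:
    ask @ H0 ⇒ 7
    H0 returns -295
    H1 returns [-295]
= [-310, -295]

Answer: [-310, -295]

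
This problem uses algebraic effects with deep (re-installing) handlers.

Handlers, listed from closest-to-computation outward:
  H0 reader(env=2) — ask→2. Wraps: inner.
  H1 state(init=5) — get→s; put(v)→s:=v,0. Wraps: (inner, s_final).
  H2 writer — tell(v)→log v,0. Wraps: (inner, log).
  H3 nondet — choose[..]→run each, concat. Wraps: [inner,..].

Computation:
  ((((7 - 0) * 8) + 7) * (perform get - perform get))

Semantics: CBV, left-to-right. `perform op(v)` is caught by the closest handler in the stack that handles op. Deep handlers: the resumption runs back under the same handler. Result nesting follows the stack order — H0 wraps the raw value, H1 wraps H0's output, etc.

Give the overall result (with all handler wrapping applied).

Evaluation trace:
get @ H1 ⇒ 5
get @ H1 ⇒ 5
H0 returns 0
H1 returns (0, 5)
H2 returns ((0, 5), ())
H3 returns [((0, 5), ())]
= [((0, 5), ())]

Answer: [((0, 5), ())]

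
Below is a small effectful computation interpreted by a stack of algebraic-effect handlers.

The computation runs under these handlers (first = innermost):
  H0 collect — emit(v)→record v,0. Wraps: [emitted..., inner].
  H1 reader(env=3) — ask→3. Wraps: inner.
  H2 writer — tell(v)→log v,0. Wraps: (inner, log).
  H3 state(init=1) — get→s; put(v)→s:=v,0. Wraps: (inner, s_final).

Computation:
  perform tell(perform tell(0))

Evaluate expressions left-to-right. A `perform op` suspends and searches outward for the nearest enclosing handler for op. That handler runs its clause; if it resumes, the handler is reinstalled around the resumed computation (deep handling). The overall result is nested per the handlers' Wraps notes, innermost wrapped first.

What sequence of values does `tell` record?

Answer: (0, 0)

Working:
tell(0) @ H2 ⇒ log+=0
tell(0) @ H2 ⇒ log+=0
H0 returns [0]
H1 returns [0]
H2 returns ([0], (0, 0))
H3 returns (([0], (0, 0)), 1)
= (([0], (0, 0)), 1)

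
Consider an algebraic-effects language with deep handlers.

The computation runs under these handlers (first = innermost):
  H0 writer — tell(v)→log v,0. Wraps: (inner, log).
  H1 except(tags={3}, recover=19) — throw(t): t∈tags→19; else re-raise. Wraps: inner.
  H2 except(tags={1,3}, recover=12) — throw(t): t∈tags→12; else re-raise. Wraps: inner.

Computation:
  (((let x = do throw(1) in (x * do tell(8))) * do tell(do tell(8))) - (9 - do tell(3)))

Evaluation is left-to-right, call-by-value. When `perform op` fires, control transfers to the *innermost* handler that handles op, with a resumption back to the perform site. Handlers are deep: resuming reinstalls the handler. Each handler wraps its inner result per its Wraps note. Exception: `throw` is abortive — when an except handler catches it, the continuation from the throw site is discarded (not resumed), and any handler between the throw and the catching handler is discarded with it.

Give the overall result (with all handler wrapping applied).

Answer: 12

Evaluation trace:
throw(1) @ H1 re-raised
throw(1) @ H2 caught ⇒ 12
= 12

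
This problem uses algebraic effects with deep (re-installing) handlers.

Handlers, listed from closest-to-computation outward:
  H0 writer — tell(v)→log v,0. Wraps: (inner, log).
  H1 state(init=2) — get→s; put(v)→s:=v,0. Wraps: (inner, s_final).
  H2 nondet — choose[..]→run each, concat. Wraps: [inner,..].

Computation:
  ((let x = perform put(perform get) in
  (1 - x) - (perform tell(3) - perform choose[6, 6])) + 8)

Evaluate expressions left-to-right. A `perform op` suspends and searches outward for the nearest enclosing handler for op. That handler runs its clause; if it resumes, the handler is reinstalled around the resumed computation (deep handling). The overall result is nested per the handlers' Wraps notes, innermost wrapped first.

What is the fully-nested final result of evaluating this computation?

Answer: [((15, (3)), 2), ((15, (3)), 2)]

Step-by-step:
get @ H1 ⇒ 2
put(2) @ H1 ⇒ s:=2
tell(3) @ H0 ⇒ log+=3
choose[6, 6] @ H2
  branch[0] choose=6:
    H0 returns (15, (3))
    H1 returns ((15, (3)), 2)
    H2 returns [((15, (3)), 2)]
  branch[1] choose=6:
    H0 returns (15, (3))
    H1 returns ((15, (3)), 2)
    H2 returns [((15, (3)), 2)]
= [((15, (3)), 2), ((15, (3)), 2)]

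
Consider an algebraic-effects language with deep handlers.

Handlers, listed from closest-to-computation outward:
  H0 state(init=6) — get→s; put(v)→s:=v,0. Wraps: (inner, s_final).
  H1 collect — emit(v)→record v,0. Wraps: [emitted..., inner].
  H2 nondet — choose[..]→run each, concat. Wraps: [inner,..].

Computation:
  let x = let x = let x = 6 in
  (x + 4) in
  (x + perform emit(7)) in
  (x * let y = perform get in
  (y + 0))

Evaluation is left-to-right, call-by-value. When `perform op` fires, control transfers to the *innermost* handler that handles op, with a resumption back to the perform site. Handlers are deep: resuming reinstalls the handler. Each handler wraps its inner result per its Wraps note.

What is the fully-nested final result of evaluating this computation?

Working:
emit(7) @ H1 ⇒ out+=7
get @ H0 ⇒ 6
H0 returns (60, 6)
H1 returns [7, (60, 6)]
H2 returns [[7, (60, 6)]]
= [[7, (60, 6)]]

Answer: [[7, (60, 6)]]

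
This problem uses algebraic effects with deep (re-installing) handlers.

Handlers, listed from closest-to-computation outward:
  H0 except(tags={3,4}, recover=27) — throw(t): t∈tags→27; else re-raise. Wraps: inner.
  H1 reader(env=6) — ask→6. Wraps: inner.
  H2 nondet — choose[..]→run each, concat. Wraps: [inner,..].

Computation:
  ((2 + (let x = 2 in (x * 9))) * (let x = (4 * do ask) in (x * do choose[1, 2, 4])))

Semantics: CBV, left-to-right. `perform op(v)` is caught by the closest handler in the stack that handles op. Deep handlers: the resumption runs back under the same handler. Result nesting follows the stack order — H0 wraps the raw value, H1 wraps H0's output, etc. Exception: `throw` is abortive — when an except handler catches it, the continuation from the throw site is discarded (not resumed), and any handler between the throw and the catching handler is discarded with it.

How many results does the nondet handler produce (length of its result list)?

Evaluation trace:
ask @ H1 ⇒ 6
choose[1, 2, 4] @ H2
  branch[0] choose=1:
    H0 returns 480
    H1 returns 480
    H2 returns [480]
  branch[1] choose=2:
    H0 returns 960
    H1 returns 960
    H2 returns [960]
  branch[2] choose=4:
    H0 returns 1920
    H1 returns 1920
    H2 returns [1920]
= [480, 960, 1920]

Answer: 3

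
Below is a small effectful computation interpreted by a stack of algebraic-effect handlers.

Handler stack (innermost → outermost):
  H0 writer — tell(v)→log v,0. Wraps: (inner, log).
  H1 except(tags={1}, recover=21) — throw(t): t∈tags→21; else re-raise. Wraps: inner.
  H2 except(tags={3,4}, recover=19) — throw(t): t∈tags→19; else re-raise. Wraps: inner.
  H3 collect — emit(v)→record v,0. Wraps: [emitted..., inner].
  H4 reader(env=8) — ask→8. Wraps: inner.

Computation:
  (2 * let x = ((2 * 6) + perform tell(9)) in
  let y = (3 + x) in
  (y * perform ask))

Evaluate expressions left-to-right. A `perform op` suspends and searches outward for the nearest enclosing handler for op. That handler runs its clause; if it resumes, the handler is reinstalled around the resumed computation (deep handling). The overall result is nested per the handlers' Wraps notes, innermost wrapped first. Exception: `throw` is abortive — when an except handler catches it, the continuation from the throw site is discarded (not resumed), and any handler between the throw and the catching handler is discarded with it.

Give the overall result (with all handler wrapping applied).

Answer: [(240, (9))]

Step-by-step:
tell(9) @ H0 ⇒ log+=9
ask @ H4 ⇒ 8
H0 returns (240, (9))
H1 returns (240, (9))
H2 returns (240, (9))
H3 returns [(240, (9))]
H4 returns [(240, (9))]
= [(240, (9))]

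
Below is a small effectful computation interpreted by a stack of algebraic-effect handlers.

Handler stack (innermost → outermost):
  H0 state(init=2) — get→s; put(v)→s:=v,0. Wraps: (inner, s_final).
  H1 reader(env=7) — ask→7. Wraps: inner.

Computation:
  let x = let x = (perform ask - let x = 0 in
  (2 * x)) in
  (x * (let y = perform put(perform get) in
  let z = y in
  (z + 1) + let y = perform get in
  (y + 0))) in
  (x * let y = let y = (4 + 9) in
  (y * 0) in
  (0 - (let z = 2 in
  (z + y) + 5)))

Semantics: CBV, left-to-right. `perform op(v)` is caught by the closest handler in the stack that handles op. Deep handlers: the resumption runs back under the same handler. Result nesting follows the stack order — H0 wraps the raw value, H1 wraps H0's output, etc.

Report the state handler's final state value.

Evaluation trace:
ask @ H1 ⇒ 7
get @ H0 ⇒ 2
put(2) @ H0 ⇒ s:=2
get @ H0 ⇒ 2
H0 returns (-147, 2)
H1 returns (-147, 2)
= (-147, 2)

Answer: 2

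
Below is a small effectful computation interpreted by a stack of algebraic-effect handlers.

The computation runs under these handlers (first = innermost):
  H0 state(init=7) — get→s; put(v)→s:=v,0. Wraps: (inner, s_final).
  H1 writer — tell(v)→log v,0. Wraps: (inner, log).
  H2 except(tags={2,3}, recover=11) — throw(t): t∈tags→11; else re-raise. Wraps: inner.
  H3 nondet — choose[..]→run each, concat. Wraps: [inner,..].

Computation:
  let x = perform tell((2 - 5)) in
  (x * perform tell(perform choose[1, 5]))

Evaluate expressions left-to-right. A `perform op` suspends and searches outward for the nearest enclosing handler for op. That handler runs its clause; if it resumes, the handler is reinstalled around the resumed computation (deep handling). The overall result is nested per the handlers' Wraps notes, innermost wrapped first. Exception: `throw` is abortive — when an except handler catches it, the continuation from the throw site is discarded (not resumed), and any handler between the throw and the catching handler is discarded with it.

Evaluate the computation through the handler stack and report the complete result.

Evaluation trace:
tell(-3) @ H1 ⇒ log+=-3
choose[1, 5] @ H3
  branch[0] choose=1:
    tell(1) @ H1 ⇒ log+=1
    H0 returns (0, 7)
    H1 returns ((0, 7), (-3, 1))
    H2 returns ((0, 7), (-3, 1))
    H3 returns [((0, 7), (-3, 1))]
  branch[1] choose=5:
    tell(5) @ H1 ⇒ log+=5
    H0 returns (0, 7)
    H1 returns ((0, 7), (-3, 5))
    H2 returns ((0, 7), (-3, 5))
    H3 returns [((0, 7), (-3, 5))]
= [((0, 7), (-3, 1)), ((0, 7), (-3, 5))]

Answer: [((0, 7), (-3, 1)), ((0, 7), (-3, 5))]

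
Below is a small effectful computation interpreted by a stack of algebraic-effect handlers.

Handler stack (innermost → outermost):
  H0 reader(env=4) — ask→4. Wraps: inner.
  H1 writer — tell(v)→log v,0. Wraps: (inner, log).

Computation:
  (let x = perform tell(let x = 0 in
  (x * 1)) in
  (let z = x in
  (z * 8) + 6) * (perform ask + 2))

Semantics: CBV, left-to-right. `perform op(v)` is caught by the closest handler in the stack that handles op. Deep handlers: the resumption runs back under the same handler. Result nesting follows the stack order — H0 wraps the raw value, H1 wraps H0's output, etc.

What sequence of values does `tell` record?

Answer: (0)

Working:
tell(0) @ H1 ⇒ log+=0
ask @ H0 ⇒ 4
H0 returns 36
H1 returns (36, (0))
= (36, (0))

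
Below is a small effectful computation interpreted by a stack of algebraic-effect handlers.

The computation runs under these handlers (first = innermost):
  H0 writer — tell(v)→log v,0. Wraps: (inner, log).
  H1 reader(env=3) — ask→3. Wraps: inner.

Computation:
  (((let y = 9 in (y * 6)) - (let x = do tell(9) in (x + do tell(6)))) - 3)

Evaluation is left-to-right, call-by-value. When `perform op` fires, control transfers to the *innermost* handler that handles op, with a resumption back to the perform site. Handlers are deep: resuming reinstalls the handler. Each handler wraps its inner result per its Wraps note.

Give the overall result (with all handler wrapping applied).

Evaluation trace:
tell(9) @ H0 ⇒ log+=9
tell(6) @ H0 ⇒ log+=6
H0 returns (51, (9, 6))
H1 returns (51, (9, 6))
= (51, (9, 6))

Answer: (51, (9, 6))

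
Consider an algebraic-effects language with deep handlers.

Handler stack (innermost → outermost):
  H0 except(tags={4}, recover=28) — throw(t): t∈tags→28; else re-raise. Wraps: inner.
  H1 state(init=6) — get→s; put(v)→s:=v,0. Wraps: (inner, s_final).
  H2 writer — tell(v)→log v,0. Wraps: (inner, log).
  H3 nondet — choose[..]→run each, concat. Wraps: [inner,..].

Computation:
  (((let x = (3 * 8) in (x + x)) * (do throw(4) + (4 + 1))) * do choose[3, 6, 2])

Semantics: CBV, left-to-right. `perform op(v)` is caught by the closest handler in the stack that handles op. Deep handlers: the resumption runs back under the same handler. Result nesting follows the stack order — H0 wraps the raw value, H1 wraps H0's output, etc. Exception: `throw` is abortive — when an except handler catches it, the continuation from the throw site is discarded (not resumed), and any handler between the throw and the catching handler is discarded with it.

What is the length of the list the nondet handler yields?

Evaluation trace:
throw(4) @ H0 caught ⇒ 28
H1 returns (28, 6)
H2 returns ((28, 6), ())
H3 returns [((28, 6), ())]
= [((28, 6), ())]

Answer: 1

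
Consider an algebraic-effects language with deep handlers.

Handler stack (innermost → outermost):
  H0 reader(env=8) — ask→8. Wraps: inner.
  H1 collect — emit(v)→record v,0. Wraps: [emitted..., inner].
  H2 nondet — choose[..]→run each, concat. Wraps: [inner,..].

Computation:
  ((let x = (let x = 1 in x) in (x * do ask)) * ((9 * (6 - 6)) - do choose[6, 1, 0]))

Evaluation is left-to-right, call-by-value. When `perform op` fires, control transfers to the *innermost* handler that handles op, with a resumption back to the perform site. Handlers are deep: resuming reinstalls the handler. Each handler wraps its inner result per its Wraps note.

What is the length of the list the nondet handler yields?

Answer: 3

Step-by-step:
ask @ H0 ⇒ 8
choose[6, 1, 0] @ H2
  branch[0] choose=6:
    H0 returns -48
    H1 returns [-48]
    H2 returns [[-48]]
  branch[1] choose=1:
    H0 returns -8
    H1 returns [-8]
    H2 returns [[-8]]
  branch[2] choose=0:
    H0 returns 0
    H1 returns [0]
    H2 returns [[0]]
= [[-48], [-8], [0]]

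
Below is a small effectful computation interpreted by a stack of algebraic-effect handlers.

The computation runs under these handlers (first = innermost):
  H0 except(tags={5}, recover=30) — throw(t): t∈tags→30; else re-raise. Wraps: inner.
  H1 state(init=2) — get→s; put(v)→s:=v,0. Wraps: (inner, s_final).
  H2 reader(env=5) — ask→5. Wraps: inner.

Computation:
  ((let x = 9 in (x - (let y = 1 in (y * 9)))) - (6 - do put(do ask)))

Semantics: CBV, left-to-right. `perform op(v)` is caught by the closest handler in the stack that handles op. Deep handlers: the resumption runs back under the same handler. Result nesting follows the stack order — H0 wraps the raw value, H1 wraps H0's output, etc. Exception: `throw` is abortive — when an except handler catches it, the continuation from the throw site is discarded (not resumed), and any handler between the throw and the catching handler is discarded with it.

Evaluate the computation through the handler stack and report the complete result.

Evaluation trace:
ask @ H2 ⇒ 5
put(5) @ H1 ⇒ s:=5
H0 returns -6
H1 returns (-6, 5)
H2 returns (-6, 5)
= (-6, 5)

Answer: (-6, 5)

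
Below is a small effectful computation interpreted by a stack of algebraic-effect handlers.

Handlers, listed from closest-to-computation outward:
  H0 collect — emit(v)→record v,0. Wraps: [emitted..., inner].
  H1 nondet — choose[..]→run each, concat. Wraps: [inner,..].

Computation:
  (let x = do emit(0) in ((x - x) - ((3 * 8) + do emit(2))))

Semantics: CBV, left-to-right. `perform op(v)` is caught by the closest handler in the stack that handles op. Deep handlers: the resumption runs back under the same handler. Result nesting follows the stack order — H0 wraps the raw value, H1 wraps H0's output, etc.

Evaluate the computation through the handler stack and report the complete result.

Working:
emit(0) @ H0 ⇒ out+=0
emit(2) @ H0 ⇒ out+=2
H0 returns [0, 2, -24]
H1 returns [[0, 2, -24]]
= [[0, 2, -24]]

Answer: [[0, 2, -24]]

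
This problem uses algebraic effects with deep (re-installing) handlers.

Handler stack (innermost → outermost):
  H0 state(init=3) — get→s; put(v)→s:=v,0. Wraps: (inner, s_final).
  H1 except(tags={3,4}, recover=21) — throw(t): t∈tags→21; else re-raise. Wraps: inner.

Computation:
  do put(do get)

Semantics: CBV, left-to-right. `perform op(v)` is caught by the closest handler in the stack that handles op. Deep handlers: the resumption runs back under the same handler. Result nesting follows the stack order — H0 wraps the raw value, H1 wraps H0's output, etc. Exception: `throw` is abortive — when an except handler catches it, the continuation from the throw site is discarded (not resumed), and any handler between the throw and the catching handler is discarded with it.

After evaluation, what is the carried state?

Working:
get @ H0 ⇒ 3
put(3) @ H0 ⇒ s:=3
H0 returns (0, 3)
H1 returns (0, 3)
= (0, 3)

Answer: 3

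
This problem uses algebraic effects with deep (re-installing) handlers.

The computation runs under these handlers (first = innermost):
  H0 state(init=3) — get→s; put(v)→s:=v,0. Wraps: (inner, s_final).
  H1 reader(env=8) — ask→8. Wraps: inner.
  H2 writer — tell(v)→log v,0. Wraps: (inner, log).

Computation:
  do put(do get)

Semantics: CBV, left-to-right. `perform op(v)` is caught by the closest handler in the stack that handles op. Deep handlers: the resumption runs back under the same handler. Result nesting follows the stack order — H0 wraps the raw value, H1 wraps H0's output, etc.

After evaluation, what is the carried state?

Answer: 3

Working:
get @ H0 ⇒ 3
put(3) @ H0 ⇒ s:=3
H0 returns (0, 3)
H1 returns (0, 3)
H2 returns ((0, 3), ())
= ((0, 3), ())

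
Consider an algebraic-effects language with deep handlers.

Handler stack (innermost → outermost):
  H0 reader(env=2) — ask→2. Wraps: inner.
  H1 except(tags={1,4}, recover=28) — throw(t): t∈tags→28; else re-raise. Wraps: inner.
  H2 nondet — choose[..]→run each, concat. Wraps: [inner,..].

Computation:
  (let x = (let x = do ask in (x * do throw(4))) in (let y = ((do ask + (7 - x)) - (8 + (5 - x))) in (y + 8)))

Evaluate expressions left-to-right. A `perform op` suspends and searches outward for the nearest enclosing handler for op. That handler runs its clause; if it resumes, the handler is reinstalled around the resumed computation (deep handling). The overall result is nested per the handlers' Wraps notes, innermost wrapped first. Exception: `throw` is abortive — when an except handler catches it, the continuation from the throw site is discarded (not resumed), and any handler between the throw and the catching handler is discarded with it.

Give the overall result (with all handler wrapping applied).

Working:
ask @ H0 ⇒ 2
throw(4) @ H1 caught ⇒ 28
H2 returns [28]
= [28]

Answer: [28]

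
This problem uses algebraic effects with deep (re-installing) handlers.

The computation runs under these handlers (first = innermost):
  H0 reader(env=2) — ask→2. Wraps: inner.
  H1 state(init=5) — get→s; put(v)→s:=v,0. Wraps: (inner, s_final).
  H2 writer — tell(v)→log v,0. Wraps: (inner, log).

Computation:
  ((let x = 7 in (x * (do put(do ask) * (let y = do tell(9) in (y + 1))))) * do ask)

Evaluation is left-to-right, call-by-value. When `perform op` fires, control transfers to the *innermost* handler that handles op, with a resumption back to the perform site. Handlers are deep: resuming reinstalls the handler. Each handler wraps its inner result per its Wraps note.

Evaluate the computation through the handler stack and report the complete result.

Answer: ((0, 2), (9))

Working:
ask @ H0 ⇒ 2
put(2) @ H1 ⇒ s:=2
tell(9) @ H2 ⇒ log+=9
ask @ H0 ⇒ 2
H0 returns 0
H1 returns (0, 2)
H2 returns ((0, 2), (9))
= ((0, 2), (9))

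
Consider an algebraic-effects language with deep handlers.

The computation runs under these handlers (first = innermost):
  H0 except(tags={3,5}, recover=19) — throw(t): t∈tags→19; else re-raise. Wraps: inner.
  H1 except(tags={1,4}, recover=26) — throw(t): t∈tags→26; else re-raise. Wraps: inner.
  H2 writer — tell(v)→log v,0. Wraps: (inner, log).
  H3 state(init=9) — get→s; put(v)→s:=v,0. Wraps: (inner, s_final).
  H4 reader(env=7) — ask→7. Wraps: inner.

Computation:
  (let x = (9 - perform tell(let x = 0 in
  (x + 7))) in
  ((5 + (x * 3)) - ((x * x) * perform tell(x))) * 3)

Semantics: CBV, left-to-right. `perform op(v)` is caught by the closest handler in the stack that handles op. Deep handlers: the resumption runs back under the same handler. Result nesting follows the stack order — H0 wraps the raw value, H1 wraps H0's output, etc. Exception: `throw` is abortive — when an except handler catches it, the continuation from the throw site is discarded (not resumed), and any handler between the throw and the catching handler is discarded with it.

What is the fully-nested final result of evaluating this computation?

Answer: ((96, (7, 9)), 9)

Working:
tell(7) @ H2 ⇒ log+=7
tell(9) @ H2 ⇒ log+=9
H0 returns 96
H1 returns 96
H2 returns (96, (7, 9))
H3 returns ((96, (7, 9)), 9)
H4 returns ((96, (7, 9)), 9)
= ((96, (7, 9)), 9)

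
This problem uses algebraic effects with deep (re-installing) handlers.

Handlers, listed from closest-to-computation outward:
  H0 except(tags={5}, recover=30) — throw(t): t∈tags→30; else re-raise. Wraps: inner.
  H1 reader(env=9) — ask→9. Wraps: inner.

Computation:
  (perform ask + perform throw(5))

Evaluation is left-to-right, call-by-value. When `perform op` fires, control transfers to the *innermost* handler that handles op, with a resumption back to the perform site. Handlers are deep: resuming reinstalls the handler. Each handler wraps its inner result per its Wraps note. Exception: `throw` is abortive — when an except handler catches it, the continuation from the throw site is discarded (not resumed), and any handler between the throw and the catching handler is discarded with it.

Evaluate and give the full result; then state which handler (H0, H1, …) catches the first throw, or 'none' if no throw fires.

Answer: 30 ; first throw caught by: H0

Working:
ask @ H1 ⇒ 9
throw(5) @ H0 caught ⇒ 30
H1 returns 30
= 30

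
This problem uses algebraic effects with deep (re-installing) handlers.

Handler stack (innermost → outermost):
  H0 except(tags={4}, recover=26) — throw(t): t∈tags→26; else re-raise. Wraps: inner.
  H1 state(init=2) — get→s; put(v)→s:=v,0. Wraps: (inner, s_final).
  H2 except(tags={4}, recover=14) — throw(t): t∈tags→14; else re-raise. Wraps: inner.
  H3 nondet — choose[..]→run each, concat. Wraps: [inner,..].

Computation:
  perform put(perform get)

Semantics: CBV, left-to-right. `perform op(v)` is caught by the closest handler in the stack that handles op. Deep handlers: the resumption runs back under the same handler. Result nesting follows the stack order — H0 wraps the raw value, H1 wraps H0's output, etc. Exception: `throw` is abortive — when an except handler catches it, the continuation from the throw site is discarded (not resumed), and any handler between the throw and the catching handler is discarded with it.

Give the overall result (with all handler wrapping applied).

Evaluation trace:
get @ H1 ⇒ 2
put(2) @ H1 ⇒ s:=2
H0 returns 0
H1 returns (0, 2)
H2 returns (0, 2)
H3 returns [(0, 2)]
= [(0, 2)]

Answer: [(0, 2)]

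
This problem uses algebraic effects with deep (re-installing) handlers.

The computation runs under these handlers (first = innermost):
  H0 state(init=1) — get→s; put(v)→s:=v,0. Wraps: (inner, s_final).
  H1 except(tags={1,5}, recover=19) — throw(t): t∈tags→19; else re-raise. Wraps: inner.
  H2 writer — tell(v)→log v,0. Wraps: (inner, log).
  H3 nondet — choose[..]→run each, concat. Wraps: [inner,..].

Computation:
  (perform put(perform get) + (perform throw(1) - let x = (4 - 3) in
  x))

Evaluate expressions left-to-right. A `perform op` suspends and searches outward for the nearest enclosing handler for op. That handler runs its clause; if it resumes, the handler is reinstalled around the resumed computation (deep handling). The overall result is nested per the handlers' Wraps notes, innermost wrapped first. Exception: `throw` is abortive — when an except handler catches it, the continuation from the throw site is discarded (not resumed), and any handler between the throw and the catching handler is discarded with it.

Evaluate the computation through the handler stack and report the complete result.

Answer: [(19, ())]

Working:
get @ H0 ⇒ 1
put(1) @ H0 ⇒ s:=1
throw(1) @ H1 caught ⇒ 19
H2 returns (19, ())
H3 returns [(19, ())]
= [(19, ())]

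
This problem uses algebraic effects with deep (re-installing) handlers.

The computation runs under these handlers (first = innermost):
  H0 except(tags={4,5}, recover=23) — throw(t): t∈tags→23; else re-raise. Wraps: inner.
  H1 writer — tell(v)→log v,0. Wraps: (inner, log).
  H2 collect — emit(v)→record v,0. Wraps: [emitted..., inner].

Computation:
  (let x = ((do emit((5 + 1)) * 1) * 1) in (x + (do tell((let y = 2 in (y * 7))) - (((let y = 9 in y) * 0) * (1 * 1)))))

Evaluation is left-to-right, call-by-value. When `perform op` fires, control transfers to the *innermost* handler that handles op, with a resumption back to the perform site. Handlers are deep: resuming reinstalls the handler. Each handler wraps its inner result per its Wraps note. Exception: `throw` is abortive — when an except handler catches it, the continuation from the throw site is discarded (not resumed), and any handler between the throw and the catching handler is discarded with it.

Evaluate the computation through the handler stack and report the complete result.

Step-by-step:
emit(6) @ H2 ⇒ out+=6
tell(14) @ H1 ⇒ log+=14
H0 returns 0
H1 returns (0, (14))
H2 returns [6, (0, (14))]
= [6, (0, (14))]

Answer: [6, (0, (14))]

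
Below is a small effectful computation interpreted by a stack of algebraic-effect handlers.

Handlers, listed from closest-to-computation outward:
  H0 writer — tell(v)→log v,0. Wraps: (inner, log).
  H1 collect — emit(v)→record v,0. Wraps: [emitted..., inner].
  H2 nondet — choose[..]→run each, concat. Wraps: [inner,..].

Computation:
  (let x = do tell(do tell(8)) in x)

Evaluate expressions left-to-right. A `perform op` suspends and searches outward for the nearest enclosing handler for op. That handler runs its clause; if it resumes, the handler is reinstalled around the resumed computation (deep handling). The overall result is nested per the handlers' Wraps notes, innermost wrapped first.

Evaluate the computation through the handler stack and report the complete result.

Answer: [[(0, (8, 0))]]

Working:
tell(8) @ H0 ⇒ log+=8
tell(0) @ H0 ⇒ log+=0
H0 returns (0, (8, 0))
H1 returns [(0, (8, 0))]
H2 returns [[(0, (8, 0))]]
= [[(0, (8, 0))]]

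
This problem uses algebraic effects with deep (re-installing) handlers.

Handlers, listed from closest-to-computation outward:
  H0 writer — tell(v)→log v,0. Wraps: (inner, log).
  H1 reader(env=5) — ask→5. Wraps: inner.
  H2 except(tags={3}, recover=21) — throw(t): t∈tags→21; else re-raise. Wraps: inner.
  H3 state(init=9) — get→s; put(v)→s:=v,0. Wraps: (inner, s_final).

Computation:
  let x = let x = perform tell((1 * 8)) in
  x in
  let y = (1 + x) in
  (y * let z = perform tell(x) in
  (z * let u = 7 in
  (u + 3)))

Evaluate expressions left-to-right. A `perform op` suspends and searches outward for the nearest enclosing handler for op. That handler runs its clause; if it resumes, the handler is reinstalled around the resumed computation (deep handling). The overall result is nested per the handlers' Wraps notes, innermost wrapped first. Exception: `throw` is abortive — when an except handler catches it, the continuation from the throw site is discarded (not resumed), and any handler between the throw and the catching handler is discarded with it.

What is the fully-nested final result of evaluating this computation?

Evaluation trace:
tell(8) @ H0 ⇒ log+=8
tell(0) @ H0 ⇒ log+=0
H0 returns (0, (8, 0))
H1 returns (0, (8, 0))
H2 returns (0, (8, 0))
H3 returns ((0, (8, 0)), 9)
= ((0, (8, 0)), 9)

Answer: ((0, (8, 0)), 9)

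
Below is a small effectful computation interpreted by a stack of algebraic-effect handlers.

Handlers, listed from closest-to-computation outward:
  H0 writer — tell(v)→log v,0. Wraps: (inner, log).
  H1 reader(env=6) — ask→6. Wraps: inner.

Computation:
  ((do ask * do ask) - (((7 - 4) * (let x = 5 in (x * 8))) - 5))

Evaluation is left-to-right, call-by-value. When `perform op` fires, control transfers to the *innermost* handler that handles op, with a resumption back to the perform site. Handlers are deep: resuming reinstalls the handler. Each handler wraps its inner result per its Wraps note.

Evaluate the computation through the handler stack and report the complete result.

Answer: (-79, ())

Working:
ask @ H1 ⇒ 6
ask @ H1 ⇒ 6
H0 returns (-79, ())
H1 returns (-79, ())
= (-79, ())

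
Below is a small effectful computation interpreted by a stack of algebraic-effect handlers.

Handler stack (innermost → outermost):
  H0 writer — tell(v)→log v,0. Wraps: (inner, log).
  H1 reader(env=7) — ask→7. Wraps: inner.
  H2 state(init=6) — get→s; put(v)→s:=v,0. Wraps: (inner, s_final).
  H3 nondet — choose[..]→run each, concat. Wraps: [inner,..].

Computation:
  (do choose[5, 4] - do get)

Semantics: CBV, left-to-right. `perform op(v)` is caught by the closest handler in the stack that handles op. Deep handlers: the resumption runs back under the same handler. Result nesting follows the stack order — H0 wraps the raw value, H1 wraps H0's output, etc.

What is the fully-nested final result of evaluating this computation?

Answer: [((-1, ()), 6), ((-2, ()), 6)]

Evaluation trace:
choose[5, 4] @ H3
  branch[0] choose=5:
    get @ H2 ⇒ 6
    H0 returns (-1, ())
    H1 returns (-1, ())
    H2 returns ((-1, ()), 6)
    H3 returns [((-1, ()), 6)]
  branch[1] choose=4:
    get @ H2 ⇒ 6
    H0 returns (-2, ())
    H1 returns (-2, ())
    H2 returns ((-2, ()), 6)
    H3 returns [((-2, ()), 6)]
= [((-1, ()), 6), ((-2, ()), 6)]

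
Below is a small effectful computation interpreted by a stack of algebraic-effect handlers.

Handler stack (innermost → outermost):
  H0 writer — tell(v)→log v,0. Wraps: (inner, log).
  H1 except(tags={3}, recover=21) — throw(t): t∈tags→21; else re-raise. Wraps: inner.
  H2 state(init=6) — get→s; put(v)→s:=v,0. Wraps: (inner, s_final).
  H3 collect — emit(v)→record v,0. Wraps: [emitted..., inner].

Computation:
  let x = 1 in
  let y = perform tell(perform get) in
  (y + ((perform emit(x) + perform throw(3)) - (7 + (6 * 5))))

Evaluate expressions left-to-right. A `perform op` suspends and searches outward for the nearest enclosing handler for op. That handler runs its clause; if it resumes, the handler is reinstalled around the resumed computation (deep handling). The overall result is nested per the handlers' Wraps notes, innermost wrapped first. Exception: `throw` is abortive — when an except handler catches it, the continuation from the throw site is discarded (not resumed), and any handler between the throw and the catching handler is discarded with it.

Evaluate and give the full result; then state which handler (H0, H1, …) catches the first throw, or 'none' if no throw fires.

Answer: [1, (21, 6)] ; first throw caught by: H1

Evaluation trace:
get @ H2 ⇒ 6
tell(6) @ H0 ⇒ log+=6
emit(1) @ H3 ⇒ out+=1
throw(3) @ H1 caught ⇒ 21
H2 returns (21, 6)
H3 returns [1, (21, 6)]
= [1, (21, 6)]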